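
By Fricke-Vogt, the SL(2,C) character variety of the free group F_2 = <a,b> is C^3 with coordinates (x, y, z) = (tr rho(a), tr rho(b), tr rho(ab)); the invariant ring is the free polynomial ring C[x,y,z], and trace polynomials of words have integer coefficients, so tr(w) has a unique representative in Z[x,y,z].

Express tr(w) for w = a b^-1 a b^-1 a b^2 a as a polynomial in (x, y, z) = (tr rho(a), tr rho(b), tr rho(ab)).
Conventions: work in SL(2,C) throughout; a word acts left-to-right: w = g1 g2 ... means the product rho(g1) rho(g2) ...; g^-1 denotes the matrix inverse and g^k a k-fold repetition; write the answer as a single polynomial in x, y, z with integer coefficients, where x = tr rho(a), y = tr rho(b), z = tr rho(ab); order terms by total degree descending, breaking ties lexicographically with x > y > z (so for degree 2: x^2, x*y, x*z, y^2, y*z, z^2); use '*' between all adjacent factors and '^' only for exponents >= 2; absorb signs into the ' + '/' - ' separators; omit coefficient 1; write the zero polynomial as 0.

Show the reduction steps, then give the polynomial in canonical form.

trace(b^2 a) = trace(b) * trace(a b) - trace(a)  (reduce the b square) = y*z - x
and trace(b^2) = trace(b) * trace(b) - trace(1)  (reduce the b square) = y^2 - 2
trace(a b^2 a) = trace(a) * trace(b^2 a) - trace(b^2)  (reduce the a square) = x*y*z - x^2 - y^2 + 2
next, trace(b^2 a^3) = trace(a) * trace(a b^2 a) - trace(a b^2)  (reduce the a square) = x^2*y*z - x^3 - x*y^2 - y*z + 3*x
and trace(a b^2 a^3) = trace(a) * trace(b^2 a^3) - trace(b^2 a^2)  (reduce the a square) = x^3*y*z - x^4 - x^2*y^2 - 2*x*y*z + 4*x^2 + y^2 - 2
next, trace(b a b a) = trace(b a) * trace(b a) - trace(1)  (split on b) = z^2 - 2
trace(a^2 b a b) = trace(a) * trace(b a b a) - trace(b a b)  (reduce the a square) = x*z^2 - y*z - x
next, trace(b a^2) = trace(a) * trace(b a) - trace(b)  (reduce the a square) = x*z - y
and trace(a^2 b a) = trace(a) * trace(b a^2) - trace(b a)  (reduce the a square) = x^2*z - x*y - z
next, trace(a b a b^2 a) = trace(b) * trace(a^2 b a b) - trace(a^2 b a)  (reduce the b square) = x*y*z^2 - x^2*z - y^2*z + z
next, trace(a b a b^2) = trace(b) * trace(a b a b) - trace(a b a)  (reduce the b square) = y*z^2 - x*z - y
next, trace(a b^2 a^3 b) = trace(a) * trace(a b a b^2 a) - trace(a b a b^2)  (reduce the a square) = x^2*y*z^2 - x^3*z - x*y^2*z - y*z^2 + 2*x*z + y
and trace(a b^-1 a b^2 a^2) = trace(a b^2 a^3) * trace(b) - trace(a b^2 a^3 b)  (eliminate b^-1) = x^3*y^2*z - x^4*y - x^2*y^3 - x^2*y*z^2 + x^3*z - x*y^2*z + 4*x^2*y + y^3 + y*z^2 - 2*x*z - 3*y
next, trace(b^2 a^2 b) = trace(b) * trace(a^2 b^2) - trace(a^2 b)  (reduce the b square) = x*y^2*z - x^2*y - y^3 - x*z + 3*y
trace(a b^2 a^2 b a) = trace(a) * trace(b^2 a^2 b a) - trace(b^2 a^2 b)  (reduce the a square) = x^2*y*z^2 - x^3*z - 2*x*y^2*z + x^2*y + y^3 + 2*x*z - 3*y
trace(a b a b a b) = trace(a b a b) * trace(a b) - trace(b a)  (split on a) = z^3 - 3*z
next, trace(b a b a b^2 a) = trace(b) * trace(a b a b a b) - trace(a b a b a)  (reduce the b square) = y*z^3 - x*z^2 - 2*y*z + x
next, trace(b a b a b^2) = trace(b) * trace(b a b a b) - trace(b a b a)  (reduce the b square) = y^2*z^2 - x*y*z - y^2 - z^2 + 2
and trace(a b^2 a^2 b a b) = trace(a) * trace(b a b a b^2 a) - trace(b a b a b^2)  (reduce the a square) = x*y*z^3 - x^2*z^2 - y^2*z^2 - x*y*z + x^2 + y^2 + z^2 - 2
and trace(a b^-1 a b^2 a^2 b) = trace(a b^2 a^2 b a) * trace(b) - trace(a b^2 a^2 b a b)  (eliminate b^-1) = x^2*y^2*z^2 - x^3*y*z - 2*x*y^3*z - x*y*z^3 + x^2*y^2 + x^2*z^2 + y^4 + y^2*z^2 + 3*x*y*z - x^2 - 4*y^2 - z^2 + 2
and trace(a b^-1 a b^-1 a b^2 a) = trace(a b^-1 a b^2 a^2) * trace(b) - trace(a b^-1 a b^2 a^2 b)  (eliminate b^-1) = x^3*y^3*z - x^4*y^2 - x^2*y^4 - 2*x^2*y^2*z^2 + 2*x^3*y*z + x*y^3*z + x*y*z^3 + 3*x^2*y^2 - x^2*z^2 - 5*x*y*z + x^2 + y^2 + z^2 - 2

x^3*y^3*z - x^4*y^2 - x^2*y^4 - 2*x^2*y^2*z^2 + 2*x^3*y*z + x*y^3*z + x*y*z^3 + 3*x^2*y^2 - x^2*z^2 - 5*x*y*z + x^2 + y^2 + z^2 - 2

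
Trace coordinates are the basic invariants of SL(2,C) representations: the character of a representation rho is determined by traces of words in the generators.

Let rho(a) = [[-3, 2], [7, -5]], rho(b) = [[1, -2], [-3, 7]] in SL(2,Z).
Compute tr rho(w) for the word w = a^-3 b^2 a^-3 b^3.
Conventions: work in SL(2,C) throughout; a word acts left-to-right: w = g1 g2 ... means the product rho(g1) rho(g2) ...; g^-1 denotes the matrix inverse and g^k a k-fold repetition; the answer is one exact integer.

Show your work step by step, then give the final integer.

rho(a^-1) = [[-5, -2], [-7, -3]]
... * rho(a^-1) = [[-5, -2], [-7, -3]]  ->  [[39, 16], [56, 23]]
... * rho(a^-1) = [[-5, -2], [-7, -3]]  ->  [[-307, -126], [-441, -181]]
... * rho(b) = [[1, -2], [-3, 7]]  ->  [[71, -268], [102, -385]]
... * rho(b) = [[1, -2], [-3, 7]]  ->  [[875, -2018], [1257, -2899]]
... * rho(a^-1) = [[-5, -2], [-7, -3]]  ->  [[9751, 4304], [14008, 6183]]
... * rho(a^-1) = [[-5, -2], [-7, -3]]  ->  [[-78883, -32414], [-113321, -46565]]
... * rho(a^-1) = [[-5, -2], [-7, -3]]  ->  [[621313, 255008], [892560, 366337]]
... * rho(b) = [[1, -2], [-3, 7]]  ->  [[-143711, 542430], [-206451, 779239]]
... * rho(b) = [[1, -2], [-3, 7]]  ->  [[-1771001, 4084432], [-2544168, 5867575]]
... * rho(b) = [[1, -2], [-3, 7]]  ->  [[-14024297, 32133026], [-20146893, 46161361]]
tr = -14024297 + 46161361 = 32137064

32137064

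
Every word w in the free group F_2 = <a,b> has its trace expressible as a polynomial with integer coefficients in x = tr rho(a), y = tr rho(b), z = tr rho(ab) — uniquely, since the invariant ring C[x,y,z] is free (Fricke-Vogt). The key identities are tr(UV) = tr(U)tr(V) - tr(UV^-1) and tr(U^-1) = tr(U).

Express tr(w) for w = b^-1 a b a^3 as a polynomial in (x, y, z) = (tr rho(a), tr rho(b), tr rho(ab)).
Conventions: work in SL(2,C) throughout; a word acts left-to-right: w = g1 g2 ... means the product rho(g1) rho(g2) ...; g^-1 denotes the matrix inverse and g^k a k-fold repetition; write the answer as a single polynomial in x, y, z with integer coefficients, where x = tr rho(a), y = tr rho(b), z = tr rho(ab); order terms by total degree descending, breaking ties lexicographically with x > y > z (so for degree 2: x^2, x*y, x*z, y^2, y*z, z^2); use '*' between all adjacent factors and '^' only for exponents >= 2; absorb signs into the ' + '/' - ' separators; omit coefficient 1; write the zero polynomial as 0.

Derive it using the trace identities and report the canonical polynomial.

x^3*y*z - x^2*y^2 - x^2*z^2 - x*y*z + x^2 + y^2 + z^2 - 2

apply: tr(a b a) = tr(a) tr(b a) - tr(b) = x*z - y
tr(a^2 b a) = tr(a) tr(a b a) - tr(a b) = x^2*z - x*y - z
apply: tr(a b a^3) = tr(a) tr(a^2 b a) - tr(a^2 b) = x^3*z - x^2*y - 2*x*z + y
tr(b a b a) = tr(a b) tr(a b) - tr(1)   [split at repeated a] = z^2 - 2
use: tr(b a b) = tr(b) tr(a b) - tr(a) = y*z - x
tr(a b a b a) = tr(a) tr(b a b a) - tr(b a b) = x*z^2 - y*z - x
tr(a b a^3 b) = tr(a) tr(a b a b a) - tr(a b a b) = x^2*z^2 - x*y*z - x^2 - z^2 + 2
tr(b^-1 a b a^3) = tr(a b a^3) tr(b) - tr(a b a^3 b) = x^3*y*z - x^2*y^2 - x^2*z^2 - x*y*z + x^2 + y^2 + z^2 - 2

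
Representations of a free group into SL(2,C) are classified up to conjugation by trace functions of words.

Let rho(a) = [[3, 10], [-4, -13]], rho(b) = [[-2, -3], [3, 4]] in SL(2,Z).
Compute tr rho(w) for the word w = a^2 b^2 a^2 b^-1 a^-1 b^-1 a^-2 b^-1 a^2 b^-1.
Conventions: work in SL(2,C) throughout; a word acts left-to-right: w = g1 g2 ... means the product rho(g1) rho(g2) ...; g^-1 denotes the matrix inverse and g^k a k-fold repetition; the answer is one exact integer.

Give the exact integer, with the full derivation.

rho(a) = [[3, 10], [-4, -13]]
... * rho(a) = [[3, 10], [-4, -13]]  ->  [[-31, -100], [40, 129]]
... * rho(b) = [[-2, -3], [3, 4]]  ->  [[-238, -307], [307, 396]]
... * rho(b) = [[-2, -3], [3, 4]]  ->  [[-445, -514], [574, 663]]
... * rho(a) = [[3, 10], [-4, -13]]  ->  [[721, 2232], [-930, -2879]]
... * rho(a) = [[3, 10], [-4, -13]]  ->  [[-6765, -21806], [8726, 28127]]
... * rho(b^-1) = [[4, 3], [-3, -2]]  ->  [[38358, 23317], [-49477, -30076]]
... * rho(a^-1) = [[-13, -10], [4, 3]]  ->  [[-405386, -313629], [522897, 404542]]
... * rho(b^-1) = [[4, 3], [-3, -2]]  ->  [[-680657, -588900], [877962, 759607]]
... * rho(a^-1) = [[-13, -10], [4, 3]]  ->  [[6492941, 5039870], [-8375078, -6500799]]
... * rho(a^-1) = [[-13, -10], [4, 3]]  ->  [[-64248753, -49809800], [82872818, 64248383]]
... * rho(b^-1) = [[4, 3], [-3, -2]]  ->  [[-107565612, -93126659], [138746123, 120121688]]
... * rho(a) = [[3, 10], [-4, -13]]  ->  [[49809800, 134990447], [-64248383, -174120714]]
... * rho(a) = [[3, 10], [-4, -13]]  ->  [[-390532388, -1256777811], [503737707, 1621085452]]
... * rho(b^-1) = [[4, 3], [-3, -2]]  ->  [[2208203881, 1341958458], [-2848305528, -1730957783]]
tr = 2208203881 + -1730957783 = 477246098

477246098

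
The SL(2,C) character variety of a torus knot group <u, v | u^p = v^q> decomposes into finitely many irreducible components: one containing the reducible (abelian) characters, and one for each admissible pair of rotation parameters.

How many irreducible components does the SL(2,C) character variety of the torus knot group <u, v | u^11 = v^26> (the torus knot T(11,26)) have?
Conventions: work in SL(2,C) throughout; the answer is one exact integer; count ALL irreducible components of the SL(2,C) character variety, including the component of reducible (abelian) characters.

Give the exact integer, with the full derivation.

126

For T(11,26): irreducibility forces the central element u^11 = v^26 to one of +I, -I.
On an irreducible component, tr(u) is locked at 2*cos(pi*alpha/11) for some alpha in 1..10, and tr(v) at 2*cos(pi*beta/26) for some beta in 1..25.
The two central values (-1)^alpha I and (-1)^beta I must be the same matrix, so alpha and beta share a parity.
count pairs: odd alpha (5 choices) x odd beta (13), plus even alpha (5) x even beta (12): 5*13 + 5*12 = 125.
That is 125 components of irreducible characters, and with the reducible (abelian) component the total is 126.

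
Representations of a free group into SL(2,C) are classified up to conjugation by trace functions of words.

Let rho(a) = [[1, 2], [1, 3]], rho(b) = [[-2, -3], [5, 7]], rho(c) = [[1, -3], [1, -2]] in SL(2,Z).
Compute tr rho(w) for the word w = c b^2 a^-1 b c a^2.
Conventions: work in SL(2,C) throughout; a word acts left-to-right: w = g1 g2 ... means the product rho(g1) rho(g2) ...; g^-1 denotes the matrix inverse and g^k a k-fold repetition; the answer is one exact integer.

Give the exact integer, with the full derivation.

-26950

rho(c) = [[1, -3], [1, -2]]
... * rho(b) = [[-2, -3], [5, 7]]  ->  [[-17, -24], [-12, -17]]
... * rho(b) = [[-2, -3], [5, 7]]  ->  [[-86, -117], [-61, -83]]
... * rho(a^-1) = [[3, -2], [-1, 1]]  ->  [[-141, 55], [-100, 39]]
... * rho(b) = [[-2, -3], [5, 7]]  ->  [[557, 808], [395, 573]]
... * rho(c) = [[1, -3], [1, -2]]  ->  [[1365, -3287], [968, -2331]]
... * rho(a) = [[1, 2], [1, 3]]  ->  [[-1922, -7131], [-1363, -5057]]
... * rho(a) = [[1, 2], [1, 3]]  ->  [[-9053, -25237], [-6420, -17897]]
tr = -9053 + -17897 = -26950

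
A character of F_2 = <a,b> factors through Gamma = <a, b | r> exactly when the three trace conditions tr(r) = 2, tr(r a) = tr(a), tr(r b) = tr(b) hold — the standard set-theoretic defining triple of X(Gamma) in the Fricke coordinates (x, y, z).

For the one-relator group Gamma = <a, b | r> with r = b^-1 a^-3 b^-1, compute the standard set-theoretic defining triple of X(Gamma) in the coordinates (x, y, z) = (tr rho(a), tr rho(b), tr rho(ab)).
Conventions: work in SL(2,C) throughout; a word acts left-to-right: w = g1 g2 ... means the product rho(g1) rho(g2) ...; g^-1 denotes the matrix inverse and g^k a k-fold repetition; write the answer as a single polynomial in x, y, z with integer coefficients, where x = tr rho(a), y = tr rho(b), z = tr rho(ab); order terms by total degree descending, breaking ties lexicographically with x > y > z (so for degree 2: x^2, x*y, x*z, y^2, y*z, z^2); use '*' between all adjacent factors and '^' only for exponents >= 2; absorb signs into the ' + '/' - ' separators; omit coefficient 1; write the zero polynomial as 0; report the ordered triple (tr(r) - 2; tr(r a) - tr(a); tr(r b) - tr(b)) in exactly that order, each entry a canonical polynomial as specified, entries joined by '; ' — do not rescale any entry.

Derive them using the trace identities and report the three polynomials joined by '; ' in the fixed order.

x^2*y*z - x^3 - x*y^2 - y*z + 3*x - 2; x^3*y*z - x^4 - x^2*y^2 - x^2*z^2 + 4*x^2 + z^2 - x - 2; x^2*z - x*y - y - z

apply: tr(b^-1) = tr(b) = y
use: tr(b^-1 a) = tr(a)*tr(b) - tr(a b) = x*y - z
apply: tr(b^-1 a^-1) = tr(b^-1)*tr(a) - tr(b^-1 a) = z
tr(a^-1 b^-1 a^-1) = tr(b^-1 a^-1)*tr(a) - tr(b^-1) = x*z - y
use: tr(a^-3 b^-1) = tr(a^-1 b^-1 a^-1)*tr(a) - tr(a^-1 b^-1) = x^2*z - x*y - z
use: tr(a^-2) = tr(a^-1)*tr(a) - tr(1) = x^2 - 2
tr(a^-3) = tr(a^-2)*tr(a) - tr(a^-1) = x^3 - 3*x
tr(b^-1 a^-3 b^-1) = tr(a^-3 b^-1)*tr(b) - tr(a^-3) = x^2*y*z - x^3 - x*y^2 - y*z + 3*x
apply: tr(b a b) = tr(b)*tr(a b) - tr(a)  (reduce the b square) = y*z - x
tr(b a b a) = tr(a b)*tr(a b) - tr(1)  (split on a) = z^2 - 2
tr(a^-1 b a b) = tr(b a b)*tr(a) - tr(b a b a)  (eliminate a^-1) = x*y*z - x^2 - z^2 + 2
tr(a b a^-2 b) = tr(a^-1 b a b)*tr(a) - tr(a^-1 b a b a)  (eliminate a^-1) = x^2*y*z - x^3 - x*z^2 - y*z + 3*x
apply: tr(b^-1 a b a^-2) = tr(a b a^-2)*tr(b) - tr(a b a^-2 b)  (eliminate b^-1) = -x^2*y*z + x^3 + x*y^2 + x*z^2 - 3*x
tr(b^-1 a b a) = tr(a b a)*tr(b) - tr(a b a b)  (eliminate b^-1) = x*y*z - y^2 - z^2 + 2
use: tr(b^-1 a b a^-1) = tr(b^-1 a b)*tr(a) - tr(b^-1 a b a)  (eliminate a^-1) = -x*y*z + x^2 + y^2 + z^2 - 2
tr(a^-3 b^-1 a b) = tr(b^-1 a b a^-2)*tr(a) - tr(b^-1 a b a^-1)  (eliminate a^-1) = -x^3*y*z + x^4 + x^2*y^2 + x^2*z^2 + x*y*z - 4*x^2 - y^2 - z^2 + 2
use: tr(b^-1 a^-3 b^-1 a) = tr(a^-3 b^-1 a)*tr(b) - tr(a^-3 b^-1 a b)  (eliminate b^-1) = x^3*y*z - x^4 - x^2*y^2 - x^2*z^2 + 4*x^2 + z^2 - 2
assemble the triple (tr(r) - 2; tr(r a) - x; tr(r b) - y)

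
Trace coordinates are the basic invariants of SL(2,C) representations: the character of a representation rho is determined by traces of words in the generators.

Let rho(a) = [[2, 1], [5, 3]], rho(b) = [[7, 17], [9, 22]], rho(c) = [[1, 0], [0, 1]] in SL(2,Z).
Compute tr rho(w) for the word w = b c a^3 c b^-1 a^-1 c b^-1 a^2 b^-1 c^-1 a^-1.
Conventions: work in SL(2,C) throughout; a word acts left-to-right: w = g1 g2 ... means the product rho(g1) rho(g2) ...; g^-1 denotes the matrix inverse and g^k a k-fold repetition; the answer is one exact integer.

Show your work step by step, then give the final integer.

rho(b) = [[7, 17], [9, 22]]
... * rho(c) = [[1, 0], [0, 1]]  ->  [[7, 17], [9, 22]]
... * rho(a) = [[2, 1], [5, 3]]  ->  [[99, 58], [128, 75]]
... * rho(a) = [[2, 1], [5, 3]]  ->  [[488, 273], [631, 353]]
... * rho(a) = [[2, 1], [5, 3]]  ->  [[2341, 1307], [3027, 1690]]
... * rho(c) = [[1, 0], [0, 1]]  ->  [[2341, 1307], [3027, 1690]]
... * rho(b^-1) = [[22, -17], [-9, 7]]  ->  [[39739, -30648], [51384, -39629]]
... * rho(a^-1) = [[3, -1], [-5, 2]]  ->  [[272457, -101035], [352297, -130642]]
... * rho(c) = [[1, 0], [0, 1]]  ->  [[272457, -101035], [352297, -130642]]
... * rho(b^-1) = [[22, -17], [-9, 7]]  ->  [[6903369, -5339014], [8926312, -6903543]]
... * rho(a) = [[2, 1], [5, 3]]  ->  [[-12888332, -9113673], [-16665091, -11784317]]
... * rho(a) = [[2, 1], [5, 3]]  ->  [[-71345029, -40229351], [-92251767, -52018042]]
... * rho(b^-1) = [[22, -17], [-9, 7]]  ->  [[-1207526479, 931260036], [-1561376496, 1204153745]]
... * rho(c^-1) = [[1, 0], [0, 1]]  ->  [[-1207526479, 931260036], [-1561376496, 1204153745]]
... * rho(a^-1) = [[3, -1], [-5, 2]]  ->  [[-8278879617, 3070046551], [-10704898213, 3969683986]]
tr = -8278879617 + 3969683986 = -4309195631

-4309195631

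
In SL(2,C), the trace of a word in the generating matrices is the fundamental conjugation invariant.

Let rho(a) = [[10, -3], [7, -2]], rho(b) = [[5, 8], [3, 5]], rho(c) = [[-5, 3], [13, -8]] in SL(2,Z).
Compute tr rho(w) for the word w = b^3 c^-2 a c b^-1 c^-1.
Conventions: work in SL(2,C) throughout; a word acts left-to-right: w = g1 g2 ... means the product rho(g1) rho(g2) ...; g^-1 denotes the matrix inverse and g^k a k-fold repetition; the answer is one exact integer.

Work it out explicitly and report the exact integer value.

-2269117968

rho(b) = [[5, 8], [3, 5]]
... * rho(b) = [[5, 8], [3, 5]]  ->  [[49, 80], [30, 49]]
... * rho(b) = [[5, 8], [3, 5]]  ->  [[485, 792], [297, 485]]
... * rho(c^-1) = [[-8, -3], [-13, -5]]  ->  [[-14176, -5415], [-8681, -3316]]
... * rho(c^-1) = [[-8, -3], [-13, -5]]  ->  [[183803, 69603], [112556, 42623]]
... * rho(a) = [[10, -3], [7, -2]]  ->  [[2325251, -690615], [1423921, -422914]]
... * rho(c) = [[-5, 3], [13, -8]]  ->  [[-20604250, 12500673], [-12617487, 7655075]]
... * rho(b^-1) = [[5, -8], [-3, 5]]  ->  [[-140523269, 227337365], [-86052660, 139215271]]
... * rho(c^-1) = [[-8, -3], [-13, -5]]  ->  [[-1831199593, -715117018], [-1121377243, -437918375]]
tr = -1831199593 + -437918375 = -2269117968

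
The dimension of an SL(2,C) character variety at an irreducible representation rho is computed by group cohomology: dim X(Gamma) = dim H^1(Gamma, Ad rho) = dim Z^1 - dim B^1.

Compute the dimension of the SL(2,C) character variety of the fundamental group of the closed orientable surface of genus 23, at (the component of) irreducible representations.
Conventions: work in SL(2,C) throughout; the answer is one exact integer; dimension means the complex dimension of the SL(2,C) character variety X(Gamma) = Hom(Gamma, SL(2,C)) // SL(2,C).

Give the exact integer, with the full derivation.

132

pi_1 of the closed genus-23 surface has 46 generators bound by the single product-of-commutators relator.
A cocycle assigns one sl_2 vector per generator subject to the relator condition d_2(z) = 0: dim of the unconstrained space is 3*2g = 138.
d_2 is surjective at irreducible rho (its cokernel H^2 is dual to H^0 = 0), so dim Z^1 = 138 - 3 = 135.
As always at irreducible rho, dim B^1 = 3.
dim X = dim H^1 = 135 - 3 = 132.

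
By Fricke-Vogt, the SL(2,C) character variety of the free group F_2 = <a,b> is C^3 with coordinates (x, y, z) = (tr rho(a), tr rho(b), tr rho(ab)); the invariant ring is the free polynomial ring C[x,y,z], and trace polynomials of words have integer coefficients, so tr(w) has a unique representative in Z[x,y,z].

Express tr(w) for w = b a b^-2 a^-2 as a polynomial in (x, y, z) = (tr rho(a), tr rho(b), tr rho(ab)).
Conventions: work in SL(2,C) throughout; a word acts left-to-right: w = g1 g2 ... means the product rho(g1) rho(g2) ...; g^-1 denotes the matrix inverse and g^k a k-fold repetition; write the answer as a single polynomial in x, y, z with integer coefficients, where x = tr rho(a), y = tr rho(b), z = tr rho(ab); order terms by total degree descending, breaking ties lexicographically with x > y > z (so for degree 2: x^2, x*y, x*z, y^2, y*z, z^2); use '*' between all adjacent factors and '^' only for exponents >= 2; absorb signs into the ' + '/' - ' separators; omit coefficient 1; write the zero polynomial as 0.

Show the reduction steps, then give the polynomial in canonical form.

trace(a b a) = trace(a) trace(b a) - trace(b) = x*z - y
trace(a b a b) = trace(a b) trace(a b) - trace(1)   [split at repeated a] = z^2 - 2
trace(b a b^-1 a) = trace(a b a) trace(b) - trace(a b a b) = x*y*z - y^2 - z^2 + 2
trace(a^-1 b a b^-1) = trace(b a b^-1) trace(a) - trace(b a b^-1 a) = -x*y*z + x^2 + y^2 + z^2 - 2
trace(a^-1 b a b^-2) = trace(a^-1 b a b^-1) trace(b) - trace(a^-1 b a) = -x*y^2*z + x^2*y + y^3 + y*z^2 - 3*y
trace(a b^-1) = trace(a) trace(b) - trace(a b) = x*y - z
trace(b a b^-2 a^-2) = trace(a^-1 b a b^-2) trace(a) - trace(a^-1 b a b^-2 a) = -x^2*y^2*z + x^3*y + x*y^3 + x*y*z^2 - 4*x*y + z

-x^2*y^2*z + x^3*y + x*y^3 + x*y*z^2 - 4*x*y + z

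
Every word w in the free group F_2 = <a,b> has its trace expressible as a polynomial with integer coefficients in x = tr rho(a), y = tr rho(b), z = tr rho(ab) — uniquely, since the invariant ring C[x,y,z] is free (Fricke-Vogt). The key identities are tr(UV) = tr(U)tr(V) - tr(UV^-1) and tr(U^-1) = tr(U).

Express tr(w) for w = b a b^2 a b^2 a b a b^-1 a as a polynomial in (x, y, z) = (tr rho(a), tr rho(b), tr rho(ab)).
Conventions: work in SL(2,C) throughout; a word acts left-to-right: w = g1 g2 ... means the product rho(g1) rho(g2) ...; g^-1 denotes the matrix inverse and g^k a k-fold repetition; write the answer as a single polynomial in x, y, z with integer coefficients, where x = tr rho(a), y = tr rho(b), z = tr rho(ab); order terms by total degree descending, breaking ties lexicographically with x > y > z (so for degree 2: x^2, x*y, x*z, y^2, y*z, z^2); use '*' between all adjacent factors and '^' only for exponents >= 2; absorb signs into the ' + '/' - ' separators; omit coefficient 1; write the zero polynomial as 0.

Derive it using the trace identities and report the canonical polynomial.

reduce: tr(b a b a) = tr(b a)*tr(b a) - tr(1) = z^2 - 2
so tr(b a b a b a) = tr(b a)*tr(b a b a) - tr(b^-1 a^-1) = z^3 - 3*z
reduce: tr(a b a b a b a b) = tr(b a b a b a)*tr(b a) - tr(a b a b) = z^4 - 4*z^2 + 2
tr(a b a) = tr(a)*tr(b a) - tr(b) = x*z - y
reduce: tr(b a b a b) = tr(b)*tr(a b a b) - tr(a b a) = y*z^2 - x*z - y
reduce: tr(a b a b a b a) = tr(a)*tr(b a b a b a) - tr(b a b a b) = x*z^3 - y*z^2 - 2*x*z + y
tr(b a b^2 a b a b a) = tr(b)*tr(a b a b a b a b) - tr(a b a b a b a) = y*z^4 - x*z^3 - 3*y*z^2 + 2*x*z + y
tr(b a b) = tr(b)*tr(a b) - tr(a) = y*z - x
tr(a b a b a) = tr(a)*tr(b a b a) - tr(b a b) = x*z^2 - y*z - x
so tr(a b a b^2 a b) = tr(b)*tr(a b a b a b) - tr(a b a b a) = y*z^3 - x*z^2 - 2*y*z + x
reduce: tr(a^2 b a) = tr(a)*tr(a b a) - tr(a b) = x^2*z - x*y - z
reduce: tr(a b a b^2 a) = tr(b)*tr(a^2 b a b) - tr(a^2 b a) = x*y*z^2 - x^2*z - y^2*z + z
reduce: tr(b a b^2 a b a b) = tr(b)*tr(a b a b^2 a b) - tr(a b a b^2 a) = y^2*z^3 - 2*x*y*z^2 + x^2*z - y^2*z + x*y - z
so tr(a b a^2 b a b^2 a b) = tr(a)*tr(b a b^2 a b a b a) - tr(b a b^2 a b a b) = x*y*z^4 - x^2*z^3 - y^2*z^3 - x*y*z^2 + x^2*z + y^2*z + z
so tr(a^2 b a b a) = tr(a)*tr(a b a b a) - tr(a b a b) = x^2*z^2 - x*y*z - x^2 - z^2 + 2
tr(b a b^2 a^2 b a) = tr(b)*tr(a^2 b a b a b) - tr(a^2 b a b a) = x*y*z^3 - x^2*z^2 - y^2*z^2 - x*y*z + x^2 + y^2 + z^2 - 2
tr(a^2) = tr(a)*tr(a) - tr(1) = x^2 - 2
so tr(a b^2 a) = tr(b)*tr(a^2 b) - tr(a^2) = x*y*z - x^2 - y^2 + 2
tr(b^2 a b^2 a) = tr(b)*tr(a b^2 a b) - tr(a b^2 a) = y^2*z^2 - 2*x*y*z + x^2 - 2
tr(b a b^2) = tr(b)*tr(a b^2) - tr(a b) = y^2*z - x*y - z
tr(b^2 a b^2) = tr(b)*tr(b a b^2) - tr(b a b) = y^3*z - x*y^2 - 2*y*z + x
so tr(b a b^2 a^2 b) = tr(a)*tr(b^2 a b^2 a) - tr(b^2 a b^2) = x*y^2*z^2 - 2*x^2*y*z - y^3*z + x^3 + x*y^2 + 2*y*z - 3*x
reduce: tr(a b a^2 b a b^2 a) = tr(a)*tr(b a b^2 a^2 b a) - tr(b a b^2 a^2 b) = x^2*y*z^3 - x^3*z^2 - 2*x*y^2*z^2 + x^2*y*z + y^3*z + x*z^2 - 2*y*z + x
so tr(a b a b^2 a b^2 a b a) = tr(b)*tr(a b a^2 b a b^2 a b) - tr(a b a^2 b a b^2 a) = x*y^2*z^4 - 2*x^2*y*z^3 - y^3*z^3 + x^3*z^2 + x*y^2*z^2 - x*z^2 + 3*y*z - x
tr(a b a b a b a b a b) = tr(b a)*tr(b a b a b a b a) - tr(b^-1 a^-1 b^-1 a^-1 b^-1 a^-1) = z^5 - 5*z^3 + 5*z
tr(a b a b a b a b a) = tr(a)*tr(b a b a b a b a) - tr(b a b a b a b) = x*z^4 - y*z^3 - 3*x*z^2 + 2*y*z + x
tr(a b^2 a b a b a b a b) = tr(b)*tr(a b a b a b a b a b) - tr(a b a b a b a b a) = y*z^5 - x*z^4 - 4*y*z^3 + 3*x*z^2 + 3*y*z - x
tr(b^2 a b a b a b) = tr(b)*tr(b a b a b a b) - tr(b a b a b a) = y^2*z^3 - x*y*z^2 - 2*y^2*z - z^3 + x*y + 3*z
so tr(a b^2 a b a b a b a) = tr(a)*tr(b^2 a b a b a b a) - tr(b^2 a b a b a b) = x*y*z^4 - x^2*z^3 - y^2*z^3 - 2*x*y*z^2 + 2*x^2*z + 2*y^2*z + z^3 - 3*z
so tr(a b a b^2 a b^2 a b a b) = tr(b)*tr(a b^2 a b a b a b a b) - tr(a b^2 a b a b a b a) = y^2*z^5 - 2*x*y*z^4 + x^2*z^3 - 3*y^2*z^3 + 5*x*y*z^2 - 2*x^2*z + y^2*z - z^3 - x*y + 3*z
tr(b a b^2 a b^2 a b a b^-1 a) = tr(a b a b^2 a b^2 a b a)*tr(b) - tr(a b a b^2 a b^2 a b a b) = x*y^3*z^4 - 2*x^2*y^2*z^3 - y^4*z^3 - y^2*z^5 + x^3*y*z^2 + x*y^3*z^2 + 2*x*y*z^4 - x^2*z^3 + 3*y^2*z^3 - 6*x*y*z^2 + 2*x^2*z + 2*y^2*z + z^3 - 3*z

x*y^3*z^4 - 2*x^2*y^2*z^3 - y^4*z^3 - y^2*z^5 + x^3*y*z^2 + x*y^3*z^2 + 2*x*y*z^4 - x^2*z^3 + 3*y^2*z^3 - 6*x*y*z^2 + 2*x^2*z + 2*y^2*z + z^3 - 3*z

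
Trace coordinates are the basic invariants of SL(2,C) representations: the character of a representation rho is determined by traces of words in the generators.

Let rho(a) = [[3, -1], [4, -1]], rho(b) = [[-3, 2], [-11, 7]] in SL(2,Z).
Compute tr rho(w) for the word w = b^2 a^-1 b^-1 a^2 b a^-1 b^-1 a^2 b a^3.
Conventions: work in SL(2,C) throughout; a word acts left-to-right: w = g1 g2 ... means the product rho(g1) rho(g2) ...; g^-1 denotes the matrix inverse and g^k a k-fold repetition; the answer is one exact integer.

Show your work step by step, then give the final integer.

38

rho(b) = [[-3, 2], [-11, 7]]
... * rho(b) = [[-3, 2], [-11, 7]]  ->  [[-13, 8], [-44, 27]]
... * rho(a^-1) = [[-1, 1], [-4, 3]]  ->  [[-19, 11], [-64, 37]]
... * rho(b^-1) = [[7, -2], [11, -3]]  ->  [[-12, 5], [-41, 17]]
... * rho(a) = [[3, -1], [4, -1]]  ->  [[-16, 7], [-55, 24]]
... * rho(a) = [[3, -1], [4, -1]]  ->  [[-20, 9], [-69, 31]]
... * rho(b) = [[-3, 2], [-11, 7]]  ->  [[-39, 23], [-134, 79]]
... * rho(a^-1) = [[-1, 1], [-4, 3]]  ->  [[-53, 30], [-182, 103]]
... * rho(b^-1) = [[7, -2], [11, -3]]  ->  [[-41, 16], [-141, 55]]
... * rho(a) = [[3, -1], [4, -1]]  ->  [[-59, 25], [-203, 86]]
... * rho(a) = [[3, -1], [4, -1]]  ->  [[-77, 34], [-265, 117]]
... * rho(b) = [[-3, 2], [-11, 7]]  ->  [[-143, 84], [-492, 289]]
... * rho(a) = [[3, -1], [4, -1]]  ->  [[-93, 59], [-320, 203]]
... * rho(a) = [[3, -1], [4, -1]]  ->  [[-43, 34], [-148, 117]]
... * rho(a) = [[3, -1], [4, -1]]  ->  [[7, 9], [24, 31]]
tr = 7 + 31 = 38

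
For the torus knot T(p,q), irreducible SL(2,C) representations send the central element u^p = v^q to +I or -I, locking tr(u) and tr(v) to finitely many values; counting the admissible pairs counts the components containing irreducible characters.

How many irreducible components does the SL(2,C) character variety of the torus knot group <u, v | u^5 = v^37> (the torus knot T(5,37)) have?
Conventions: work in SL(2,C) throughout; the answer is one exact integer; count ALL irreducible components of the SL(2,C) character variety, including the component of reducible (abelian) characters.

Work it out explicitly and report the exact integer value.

In the torus knot group T(5,37), u^5 = v^37 is central, so an irreducible representation sends it to +I or -I (Schur).
On an irreducible component, tr(u) is locked at 2*cos(pi*alpha/5) for some alpha in 1..4, and tr(v) at 2*cos(pi*beta/37) for some beta in 1..36.
Consistency of u^5 = (-1)^alpha I with v^37 = (-1)^beta I forces alpha = beta (mod 2).
Enumerate parity-matched pairs: 2*18 odd-odd plus 2*18 even-even gives 72.
Total: 72 irreducible-character components + 1 reducible (abelian) component = 73.

73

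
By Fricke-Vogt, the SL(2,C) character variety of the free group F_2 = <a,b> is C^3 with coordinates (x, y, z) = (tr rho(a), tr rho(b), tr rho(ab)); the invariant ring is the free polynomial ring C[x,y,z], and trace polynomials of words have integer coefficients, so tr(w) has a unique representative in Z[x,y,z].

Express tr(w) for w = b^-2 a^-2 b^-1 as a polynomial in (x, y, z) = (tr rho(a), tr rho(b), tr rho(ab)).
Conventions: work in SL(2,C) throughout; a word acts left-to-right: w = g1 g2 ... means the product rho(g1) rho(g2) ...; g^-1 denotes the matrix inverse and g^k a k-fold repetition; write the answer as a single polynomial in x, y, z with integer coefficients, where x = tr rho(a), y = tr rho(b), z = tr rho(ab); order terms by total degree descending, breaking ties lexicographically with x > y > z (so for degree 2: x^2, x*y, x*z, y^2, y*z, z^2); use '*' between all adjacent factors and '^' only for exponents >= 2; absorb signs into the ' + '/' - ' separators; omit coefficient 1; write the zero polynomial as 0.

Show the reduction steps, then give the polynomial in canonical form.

x*y^2*z - x^2*y - y^3 - x*z + 3*y

so trace(b^-1) = trace(b) = y
trace(b^-2) = trace(b^-1)*trace(b) - trace(1) = y^2 - 2
trace(a b^-1) = trace(a)*trace(b) - trace(a b) = x*y - z
trace(b^-2 a) = trace(a b^-1)*trace(b) - trace(a) = x*y^2 - y*z - x
so trace(b^-1 a^-1 b^-1) = trace(b^-2)*trace(a) - trace(b^-2 a) = y*z - x
trace(a^-1 b^-3) = trace(b^-1 a^-1 b^-1)*trace(b) - trace(b^-1 a^-1) = y^2*z - x*y - z
trace(b^-3) = trace(b^-2)*trace(b) - trace(b^-1) = y^3 - 3*y
so trace(b^-2 a^-2 b^-1) = trace(a^-1 b^-3)*trace(a) - trace(a^-1 b^-3 a) = x*y^2*z - x^2*y - y^3 - x*z + 3*y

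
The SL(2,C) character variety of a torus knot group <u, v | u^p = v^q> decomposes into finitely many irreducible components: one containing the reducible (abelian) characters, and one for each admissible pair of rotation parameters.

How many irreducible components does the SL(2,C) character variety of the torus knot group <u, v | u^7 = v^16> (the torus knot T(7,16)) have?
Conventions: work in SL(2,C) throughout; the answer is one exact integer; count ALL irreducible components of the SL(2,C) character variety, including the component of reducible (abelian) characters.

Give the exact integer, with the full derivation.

Gamma = < u, v | u^7 = v^16 > (torus knot T(7,16)); the central element u^7 = v^16 acts as +I or -I in any irreducible SL(2,C) representation.
So on each irreducible component the traces are pinned: tr(u) = 2*cos(pi*alpha/7) with 1 <= alpha <= 6, tr(v) = 2*cos(pi*beta/16) with 1 <= beta <= 15.
The two central values (-1)^alpha I and (-1)^beta I must be the same matrix, so alpha and beta share a parity.
Counting: 3 odd alphas x 8 odd betas + 3 even alphas x 7 even betas = 24 + 21 = 45.
That is 45 components of irreducible characters, and with the reducible (abelian) component the total is 46.

46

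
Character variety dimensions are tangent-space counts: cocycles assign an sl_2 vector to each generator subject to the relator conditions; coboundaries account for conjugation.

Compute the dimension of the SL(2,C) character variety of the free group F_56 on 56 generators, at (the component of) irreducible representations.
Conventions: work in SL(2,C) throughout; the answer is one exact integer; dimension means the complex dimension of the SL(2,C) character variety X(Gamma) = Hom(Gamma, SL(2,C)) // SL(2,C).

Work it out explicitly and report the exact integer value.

165

Here Gamma is free of rank 56 — no relator constrains a cocycle.
A cocycle picks one sl_2 vector per generator freely, giving dim Z^1 = 3*56 = 168.
dim B^1 = 3: the coboundary map is injective because an irreducible image has centralizer 0 in sl_2.
dim H^1 = 168 - 3 = 165, which is dim X.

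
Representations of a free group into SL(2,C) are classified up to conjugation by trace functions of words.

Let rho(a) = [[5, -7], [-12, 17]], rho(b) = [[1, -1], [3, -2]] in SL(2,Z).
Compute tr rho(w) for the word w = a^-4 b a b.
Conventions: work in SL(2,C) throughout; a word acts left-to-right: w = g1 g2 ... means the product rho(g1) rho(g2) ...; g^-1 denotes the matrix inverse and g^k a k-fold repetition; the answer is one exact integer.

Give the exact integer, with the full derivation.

rho(a^-1) = [[17, 7], [12, 5]]
... * rho(a^-1) = [[17, 7], [12, 5]]  ->  [[373, 154], [264, 109]]
... * rho(a^-1) = [[17, 7], [12, 5]]  ->  [[8189, 3381], [5796, 2393]]
... * rho(a^-1) = [[17, 7], [12, 5]]  ->  [[179785, 74228], [127248, 52537]]
... * rho(b) = [[1, -1], [3, -2]]  ->  [[402469, -328241], [284859, -232322]]
... * rho(a) = [[5, -7], [-12, 17]]  ->  [[5951237, -8397380], [4212159, -5943487]]
... * rho(b) = [[1, -1], [3, -2]]  ->  [[-19240903, 10843523], [-13618302, 7674815]]
tr = -19240903 + 7674815 = -11566088

-11566088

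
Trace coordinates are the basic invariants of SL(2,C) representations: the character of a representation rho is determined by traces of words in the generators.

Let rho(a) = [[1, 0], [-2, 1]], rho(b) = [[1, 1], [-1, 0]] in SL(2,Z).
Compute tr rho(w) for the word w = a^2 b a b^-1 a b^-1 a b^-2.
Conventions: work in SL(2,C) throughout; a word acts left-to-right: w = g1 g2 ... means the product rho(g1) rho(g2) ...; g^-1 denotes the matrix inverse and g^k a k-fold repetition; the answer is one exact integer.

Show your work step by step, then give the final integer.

rho(a) = [[1, 0], [-2, 1]]
... * rho(a) = [[1, 0], [-2, 1]]  ->  [[1, 0], [-4, 1]]
... * rho(b) = [[1, 1], [-1, 0]]  ->  [[1, 1], [-5, -4]]
... * rho(a) = [[1, 0], [-2, 1]]  ->  [[-1, 1], [3, -4]]
... * rho(b^-1) = [[0, -1], [1, 1]]  ->  [[1, 2], [-4, -7]]
... * rho(a) = [[1, 0], [-2, 1]]  ->  [[-3, 2], [10, -7]]
... * rho(b^-1) = [[0, -1], [1, 1]]  ->  [[2, 5], [-7, -17]]
... * rho(a) = [[1, 0], [-2, 1]]  ->  [[-8, 5], [27, -17]]
... * rho(b^-1) = [[0, -1], [1, 1]]  ->  [[5, 13], [-17, -44]]
... * rho(b^-1) = [[0, -1], [1, 1]]  ->  [[13, 8], [-44, -27]]
tr = 13 + -27 = -14

-14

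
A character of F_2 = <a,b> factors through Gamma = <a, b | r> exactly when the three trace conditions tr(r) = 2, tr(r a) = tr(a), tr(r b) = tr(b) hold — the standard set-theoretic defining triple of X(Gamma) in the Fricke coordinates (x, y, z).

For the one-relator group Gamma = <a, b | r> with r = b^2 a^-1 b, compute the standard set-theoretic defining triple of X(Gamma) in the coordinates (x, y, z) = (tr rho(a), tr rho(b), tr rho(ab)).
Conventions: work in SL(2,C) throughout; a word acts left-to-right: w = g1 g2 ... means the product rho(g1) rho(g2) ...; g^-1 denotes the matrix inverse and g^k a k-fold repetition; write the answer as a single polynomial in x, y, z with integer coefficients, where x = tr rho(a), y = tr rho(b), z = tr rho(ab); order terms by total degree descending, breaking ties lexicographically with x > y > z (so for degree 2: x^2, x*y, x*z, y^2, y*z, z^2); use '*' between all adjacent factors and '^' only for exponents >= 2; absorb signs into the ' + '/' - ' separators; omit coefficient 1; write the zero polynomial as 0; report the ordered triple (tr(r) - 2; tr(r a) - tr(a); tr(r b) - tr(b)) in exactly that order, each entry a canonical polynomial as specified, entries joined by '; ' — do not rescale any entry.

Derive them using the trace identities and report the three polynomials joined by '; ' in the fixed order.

x*y^3 - y^2*z - 2*x*y + z - 2; x*y^2*z - x^2*y - y*z^2 - x + y; x*y^4 - y^3*z - 3*x*y^2 + 2*y*z + x - y

reduce: trace(b^2) = trace(b) * trace(b) - trace(1)   [square of b] = y^2 - 2
trace(b^3) = trace(b) * trace(b^2) - trace(b)   [square of b] = y^3 - 3*y
reduce: trace(b a b) = trace(b) * trace(a b) - trace(a)   [square of b] = y*z - x
reduce: trace(b^3 a) = trace(b) * trace(b a b) - trace(b a)   [square of b] = y^2*z - x*y - z
so trace(b^2 a^-1 b) = trace(b^3) * trace(a) - trace(b^3 a)   [inverse elimination on a] = x*y^3 - y^2*z - 2*x*y + z
trace(a b a b) = trace(b a) * trace(b a) - trace(1)   [split at a repeated b] = z^2 - 2
trace(a b a) = trace(a) * trace(b a) - trace(b)   [square of a] = x*z - y
trace(b a b^2 a) = trace(b) * trace(a b a b) - trace(a b a)   [square of b] = y*z^2 - x*z - y
trace(b^2 a^-1 b a) = trace(b a b^2) * trace(a) - trace(b a b^2 a)   [inverse elimination on a] = x*y^2*z - x^2*y - y*z^2 + y
trace(b^4) = trace(b) * trace(b^3) - trace(b^2)   [square of b] = y^4 - 4*y^2 + 2
trace(b^4 a) = trace(b) * trace(b a b^2) - trace(b a b)   [square of b] = y^3*z - x*y^2 - 2*y*z + x
trace(b^2 a^-1 b^2) = trace(b^4) * trace(a) - trace(b^4 a)   [inverse elimination on a] = x*y^4 - y^3*z - 3*x*y^2 + 2*y*z + x
assemble the triple (trace(r) - 2; trace(r a) - x; trace(r b) - y)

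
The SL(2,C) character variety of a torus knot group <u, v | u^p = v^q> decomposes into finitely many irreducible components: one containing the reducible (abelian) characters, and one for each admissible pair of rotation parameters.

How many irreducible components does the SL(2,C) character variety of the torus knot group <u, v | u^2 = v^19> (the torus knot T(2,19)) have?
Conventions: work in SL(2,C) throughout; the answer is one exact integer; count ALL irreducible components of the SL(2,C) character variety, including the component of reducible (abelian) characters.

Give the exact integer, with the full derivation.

10

Gamma = < u, v | u^2 = v^19 > (torus knot T(2,19)); the central element u^2 = v^19 acts as +I or -I in any irreducible SL(2,C) representation.
On an irreducible component, tr(u) is locked at 2*cos(pi*alpha/2) for some alpha in 1..1, and tr(v) at 2*cos(pi*beta/19) for some beta in 1..18.
Consistency of u^2 = (-1)^alpha I with v^19 = (-1)^beta I forces alpha = beta (mod 2).
Counting: 1 odd alphas x 9 odd betas + 0 even alphas x 9 even betas = 9 + 0 = 9.
That is 9 components of irreducible characters, and with the reducible (abelian) component the total is 10.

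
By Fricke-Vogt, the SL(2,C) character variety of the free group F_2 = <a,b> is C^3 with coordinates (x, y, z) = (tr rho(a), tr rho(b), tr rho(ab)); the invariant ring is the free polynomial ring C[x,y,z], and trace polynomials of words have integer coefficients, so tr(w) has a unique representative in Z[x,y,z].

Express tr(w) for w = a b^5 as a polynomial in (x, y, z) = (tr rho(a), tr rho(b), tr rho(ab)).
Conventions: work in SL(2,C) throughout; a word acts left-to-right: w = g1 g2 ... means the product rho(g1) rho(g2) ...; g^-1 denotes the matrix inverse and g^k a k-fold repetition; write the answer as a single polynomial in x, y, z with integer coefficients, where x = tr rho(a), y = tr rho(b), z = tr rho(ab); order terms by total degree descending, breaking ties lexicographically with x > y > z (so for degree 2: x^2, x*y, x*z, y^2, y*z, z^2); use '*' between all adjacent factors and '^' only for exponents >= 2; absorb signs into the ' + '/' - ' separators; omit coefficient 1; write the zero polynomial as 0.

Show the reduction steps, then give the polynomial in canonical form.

trace(b a b) = trace(b)*trace(a b) - trace(a) = y*z - x
trace(b a b^2) = trace(b)*trace(b a b) - trace(b a) = y^2*z - x*y - z
trace(b^2 a b^2) = trace(b)*trace(b a b^2) - trace(b a b) = y^3*z - x*y^2 - 2*y*z + x
next, trace(a b^5) = trace(b)*trace(b^2 a b^2) - trace(b^2 a b) = y^4*z - x*y^3 - 3*y^2*z + 2*x*y + z

y^4*z - x*y^3 - 3*y^2*z + 2*x*y + z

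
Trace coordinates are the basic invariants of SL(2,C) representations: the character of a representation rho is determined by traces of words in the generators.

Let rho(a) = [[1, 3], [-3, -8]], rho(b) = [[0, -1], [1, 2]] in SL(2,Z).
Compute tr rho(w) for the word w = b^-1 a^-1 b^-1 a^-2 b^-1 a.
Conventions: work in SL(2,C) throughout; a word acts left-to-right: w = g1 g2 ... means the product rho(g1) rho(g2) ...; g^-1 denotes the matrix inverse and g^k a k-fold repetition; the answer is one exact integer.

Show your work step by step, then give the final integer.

rho(b^-1) = [[2, 1], [-1, 0]]
... * rho(a^-1) = [[-8, -3], [3, 1]]  ->  [[-13, -5], [8, 3]]
... * rho(b^-1) = [[2, 1], [-1, 0]]  ->  [[-21, -13], [13, 8]]
... * rho(a^-1) = [[-8, -3], [3, 1]]  ->  [[129, 50], [-80, -31]]
... * rho(a^-1) = [[-8, -3], [3, 1]]  ->  [[-882, -337], [547, 209]]
... * rho(b^-1) = [[2, 1], [-1, 0]]  ->  [[-1427, -882], [885, 547]]
... * rho(a) = [[1, 3], [-3, -8]]  ->  [[1219, 2775], [-756, -1721]]
tr = 1219 + -1721 = -502

-502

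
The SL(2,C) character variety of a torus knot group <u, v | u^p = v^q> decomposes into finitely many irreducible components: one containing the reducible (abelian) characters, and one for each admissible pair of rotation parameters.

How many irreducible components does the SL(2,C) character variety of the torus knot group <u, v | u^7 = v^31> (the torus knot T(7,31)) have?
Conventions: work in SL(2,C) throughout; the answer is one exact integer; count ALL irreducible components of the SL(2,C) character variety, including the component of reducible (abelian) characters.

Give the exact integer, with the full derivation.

For T(7,31): irreducibility forces the central element u^7 = v^31 to one of +I, -I.
This locks tr(u) to 2*cos(pi*alpha/7), alpha in 1..6, and tr(v) to 2*cos(pi*beta/31), beta in 1..30, on each component of irreducible characters.
The two central values (-1)^alpha I and (-1)^beta I must be the same matrix, so alpha and beta share a parity.
count pairs: odd alpha (3 choices) x odd beta (15), plus even alpha (3) x even beta (15): 3*15 + 3*15 = 90.
Total: 90 irreducible-character components + 1 reducible (abelian) component = 91.

91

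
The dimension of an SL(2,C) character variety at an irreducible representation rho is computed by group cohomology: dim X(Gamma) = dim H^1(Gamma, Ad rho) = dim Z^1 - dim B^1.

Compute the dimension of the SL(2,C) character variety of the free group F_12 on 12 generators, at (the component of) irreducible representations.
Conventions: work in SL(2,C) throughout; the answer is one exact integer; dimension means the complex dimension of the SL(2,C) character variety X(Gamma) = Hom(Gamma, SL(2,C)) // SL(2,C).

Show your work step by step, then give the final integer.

Gamma = F_12 has 12 generators and no relators.
Z^1(Gamma, Ad rho) = (sl_2)^12: a cocycle is a free choice of one sl_2 vector per generator, so dim Z^1 = 3*12 = 36.
dim B^1 = 3: the coboundary map is injective because an irreducible image has centralizer 0 in sl_2.
dim H^1 = 36 - 3 = 33, which is dim X.

33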